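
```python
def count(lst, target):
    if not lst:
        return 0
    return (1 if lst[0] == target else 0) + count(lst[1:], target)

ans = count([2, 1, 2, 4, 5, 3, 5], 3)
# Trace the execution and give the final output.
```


count([2, 1, 2, 4, 5, 3, 5], 3)
lst[0]=2 != 3: 0 + count([1, 2, 4, 5, 3, 5], 3)
lst[0]=1 != 3: 0 + count([2, 4, 5, 3, 5], 3)
lst[0]=2 != 3: 0 + count([4, 5, 3, 5], 3)
lst[0]=4 != 3: 0 + count([5, 3, 5], 3)
lst[0]=5 != 3: 0 + count([3, 5], 3)
lst[0]=3 == 3: 1 + count([5], 3)
lst[0]=5 != 3: 0 + count([], 3)
= 1


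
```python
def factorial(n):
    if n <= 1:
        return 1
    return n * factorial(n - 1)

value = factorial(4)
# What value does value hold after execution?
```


factorial(4)
= 4 * factorial(3)
= 4 * 3 * factorial(2)
= 4 * 3 * 2 * factorial(1)
= 4 * 3 * 2 * 1
= 24


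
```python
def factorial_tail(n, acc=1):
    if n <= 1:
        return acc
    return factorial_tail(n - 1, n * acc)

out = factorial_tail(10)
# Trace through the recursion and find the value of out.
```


factorial_tail(10, 1)
= factorial_tail(9, 10 * 1) = factorial_tail(9, 10)
= factorial_tail(8, 9 * 10) = factorial_tail(8, 90)
= factorial_tail(7, 8 * 90) = factorial_tail(7, 720)
= factorial_tail(6, 7 * 720) = factorial_tail(6, 5040)
= factorial_tail(5, 6 * 5040) = factorial_tail(5, 30240)
= factorial_tail(4, 5 * 30240) = factorial_tail(4, 151200)
= factorial_tail(3, 4 * 151200) = factorial_tail(3, 604800)
= factorial_tail(2, 3 * 604800) = factorial_tail(2, 1814400)
= factorial_tail(1, 2 * 1814400) = factorial_tail(1, 3628800)
n <= 1, return acc = 3628800


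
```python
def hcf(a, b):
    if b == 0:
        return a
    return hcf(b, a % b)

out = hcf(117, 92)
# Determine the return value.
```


hcf(117, 92)
= hcf(92, 117 % 92) = hcf(92, 25)
= hcf(25, 92 % 25) = hcf(25, 17)
= hcf(17, 25 % 17) = hcf(17, 8)
= hcf(8, 17 % 8) = hcf(8, 1)
= hcf(1, 8 % 1) = hcf(1, 0)
b == 0, return a = 1


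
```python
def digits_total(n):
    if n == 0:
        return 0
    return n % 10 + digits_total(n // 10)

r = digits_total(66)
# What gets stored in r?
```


digits_total(66)
= 6 + digits_total(6)
= 6 + 6 + digits_total(0)
= 6 + 6 + 0
= 12


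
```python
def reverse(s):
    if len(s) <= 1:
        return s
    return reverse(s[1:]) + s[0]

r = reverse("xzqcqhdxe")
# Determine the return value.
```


reverse("xzqcqhdxe")
= reverse("zqcqhdxe") + "x"
= reverse("qcqhdxe") + "z" + "x"
= reverse("cqhdxe") + "q" + "z" + "x"
= reverse("qhdxe") + "c" + "q" + "z" + "x"
= reverse("hdxe") + "q" + "c" + "q" + "z" + "x"
= reverse("dxe") + "h" + "q" + "c" + "q" + "z" + "x"
= reverse("xe") + "d" + "h" + "q" + "c" + "q" + "z" + "x"
= reverse("e") + "x" + "d" + "h" + "q" + "c" + "q" + "z" + "x"
= "e" + "x" + "d" + "h" + "q" + "c" + "q" + "z" + "x"
= "exdhqcqzx"


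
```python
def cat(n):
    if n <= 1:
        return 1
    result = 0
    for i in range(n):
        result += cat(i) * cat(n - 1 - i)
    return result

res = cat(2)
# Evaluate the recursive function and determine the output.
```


cat(2)
= sum of cat(i) * cat(2-1-i) for i in 0..1
  cat(0)*cat(1) = 1*1 = 1
  cat(1)*cat(0) = 1*1 = 1
= 1 + 1
= 2


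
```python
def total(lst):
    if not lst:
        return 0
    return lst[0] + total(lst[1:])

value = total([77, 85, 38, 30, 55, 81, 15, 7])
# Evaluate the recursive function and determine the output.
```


total([77, 85, 38, 30, 55, 81, 15, 7])
= 77 + total([85, 38, 30, 55, 81, 15, 7])
= 77 + 85 + total([38, 30, 55, 81, 15, 7])
= 77 + 85 + 38 + total([30, 55, 81, 15, 7])
= 77 + 85 + 38 + 30 + total([55, 81, 15, 7])
= 77 + 85 + 38 + 30 + 55 + total([81, 15, 7])
= 77 + 85 + 38 + 30 + 55 + 81 + total([15, 7])
= 77 + 85 + 38 + 30 + 55 + 81 + 15 + total([7])
= 77 + 85 + 38 + 30 + 55 + 81 + 15 + 7 + total([])
= 77 + 85 + 38 + 30 + 55 + 81 + 15 + 7 + 0
= 388


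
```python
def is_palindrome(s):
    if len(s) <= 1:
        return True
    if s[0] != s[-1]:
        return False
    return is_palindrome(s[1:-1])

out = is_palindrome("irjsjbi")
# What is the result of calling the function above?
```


is_palindrome("irjsjbi")
"irjsjbi": s[0]='i' == s[-1]='i' -> is_palindrome("rjsjb")
"rjsjb": s[0]='r' != s[-1]='b' -> False
= False


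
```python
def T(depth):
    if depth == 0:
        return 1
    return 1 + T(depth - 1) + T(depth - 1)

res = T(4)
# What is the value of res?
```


T(4)
= 1 + T(3) + T(3)
= 1 + 2 * T(3)
T(k) = 2^(k+1) - 1
T(0) = 1
T(1) = 3
T(2) = 7
T(3) = 15
T(4) = 31
T(4) = 2^5 - 1 = 31


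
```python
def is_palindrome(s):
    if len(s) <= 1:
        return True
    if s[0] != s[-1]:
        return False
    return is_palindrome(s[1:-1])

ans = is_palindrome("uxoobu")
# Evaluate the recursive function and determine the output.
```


is_palindrome("uxoobu")
"uxoobu": s[0]='u' == s[-1]='u' -> is_palindrome("xoob")
"xoob": s[0]='x' != s[-1]='b' -> False
= False


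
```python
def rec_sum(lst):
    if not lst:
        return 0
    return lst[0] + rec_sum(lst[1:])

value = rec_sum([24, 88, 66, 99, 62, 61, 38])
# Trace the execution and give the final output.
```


rec_sum([24, 88, 66, 99, 62, 61, 38])
= 24 + rec_sum([88, 66, 99, 62, 61, 38])
= 24 + 88 + rec_sum([66, 99, 62, 61, 38])
= 24 + 88 + 66 + rec_sum([99, 62, 61, 38])
= 24 + 88 + 66 + 99 + rec_sum([62, 61, 38])
= 24 + 88 + 66 + 99 + 62 + rec_sum([61, 38])
= 24 + 88 + 66 + 99 + 62 + 61 + rec_sum([38])
= 24 + 88 + 66 + 99 + 62 + 61 + 38 + rec_sum([])
= 24 + 88 + 66 + 99 + 62 + 61 + 38 + 0
= 438


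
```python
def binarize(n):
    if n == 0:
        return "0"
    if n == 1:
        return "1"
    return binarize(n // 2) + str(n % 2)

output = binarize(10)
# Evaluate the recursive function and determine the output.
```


binarize(10)
= binarize(5) + "0"
= binarize(2) + "1" + "0"
= binarize(1) + "0" + "1" + "0"
= "1" + "0" + "1" + "0"
= "1010"


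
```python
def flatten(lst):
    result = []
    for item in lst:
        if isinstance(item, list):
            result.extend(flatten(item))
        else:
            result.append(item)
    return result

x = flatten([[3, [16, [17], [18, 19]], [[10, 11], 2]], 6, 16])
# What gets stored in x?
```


flatten([[3, [16, [17], [18, 19]], [[10, 11], 2]], 6, 16])
Processing each element:
  [3, [16, [17], [18, 19]], [[10, 11], 2]] is a list -> flatten recursively -> [3, 16, 17, 18, 19, 10, 11, 2]
  6 is not a list -> append 6
  16 is not a list -> append 16
= [3, 16, 17, 18, 19, 10, 11, 2, 6, 16]


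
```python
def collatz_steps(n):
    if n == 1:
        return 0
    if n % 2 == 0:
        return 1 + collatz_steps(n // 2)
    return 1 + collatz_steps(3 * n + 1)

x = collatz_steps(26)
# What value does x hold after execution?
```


collatz_steps(26)
26 is even -> collatz_steps(13)
13 is odd -> 3*13+1 = 40 -> collatz_steps(40)
40 is even -> collatz_steps(20)
20 is even -> collatz_steps(10)
10 is even -> collatz_steps(5)
5 is odd -> 3*5+1 = 16 -> collatz_steps(16)
16 is even -> collatz_steps(8)
8 is even -> collatz_steps(4)
4 is even -> collatz_steps(2)
2 is even -> collatz_steps(1)
Reached 1 after 10 steps
= 10


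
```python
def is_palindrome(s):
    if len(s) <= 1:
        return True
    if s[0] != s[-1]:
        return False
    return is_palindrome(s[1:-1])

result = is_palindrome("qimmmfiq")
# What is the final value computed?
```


is_palindrome("qimmmfiq")
"qimmmfiq": s[0]='q' == s[-1]='q' -> is_palindrome("immmfi")
"immmfi": s[0]='i' == s[-1]='i' -> is_palindrome("mmmf")
"mmmf": s[0]='m' != s[-1]='f' -> False
= False


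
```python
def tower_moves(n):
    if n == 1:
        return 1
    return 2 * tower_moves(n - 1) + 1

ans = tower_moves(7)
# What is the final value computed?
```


tower_moves(7)
= 2 * tower_moves(6) + 1
= 2 * (2 * tower_moves(5) + 1) + 1
= 2 * (2 * (2 * tower_moves(4) + 1) + 1) + 1
= 2 * (2 * (2 * (2 * tower_moves(3) + 1) + 1) + 1) + 1
= 2 * (2 * (2 * (2 * (2 * tower_moves(2) + 1) + 1) + 1) + 1) + 1
= 2 * (2 * (2 * (2 * (2 * (2 * tower_moves(1) + 1) + 1) + 1) + 1) + 1) + 1
Now compute bottom-up:
tower_moves(1) = 1
tower_moves(2) = 2 * 1 + 1 = 3
tower_moves(3) = 2 * 3 + 1 = 7
tower_moves(4) = 2 * 7 + 1 = 15
tower_moves(5) = 2 * 15 + 1 = 31
tower_moves(6) = 2 * 31 + 1 = 63
tower_moves(7) = 2 * 63 + 1 = 127
= 127


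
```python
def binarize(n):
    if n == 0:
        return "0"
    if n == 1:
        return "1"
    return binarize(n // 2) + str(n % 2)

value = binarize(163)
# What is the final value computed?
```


binarize(163)
= binarize(81) + "1"
= binarize(40) + "1" + "1"
= binarize(20) + "0" + "1" + "1"
= binarize(10) + "0" + "0" + "1" + "1"
= binarize(5) + "0" + "0" + "0" + "1" + "1"
= binarize(2) + "1" + "0" + "0" + "0" + "1" + "1"
= binarize(1) + "0" + "1" + "0" + "0" + "0" + "1" + "1"
= "1" + "0" + "1" + "0" + "0" + "0" + "1" + "1"
= "10100011"


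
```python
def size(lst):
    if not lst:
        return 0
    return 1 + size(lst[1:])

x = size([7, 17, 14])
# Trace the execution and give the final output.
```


size([7, 17, 14])
= 1 + size([17, 14])
= 1 + 1 + size([14])
= 1 + 1 + 1 + size([])
= 1 + 1 + 1 + 0
= 3


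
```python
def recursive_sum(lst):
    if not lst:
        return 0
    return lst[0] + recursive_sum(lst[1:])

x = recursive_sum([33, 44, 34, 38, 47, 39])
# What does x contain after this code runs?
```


recursive_sum([33, 44, 34, 38, 47, 39])
= 33 + recursive_sum([44, 34, 38, 47, 39])
= 33 + 44 + recursive_sum([34, 38, 47, 39])
= 33 + 44 + 34 + recursive_sum([38, 47, 39])
= 33 + 44 + 34 + 38 + recursive_sum([47, 39])
= 33 + 44 + 34 + 38 + 47 + recursive_sum([39])
= 33 + 44 + 34 + 38 + 47 + 39 + recursive_sum([])
= 33 + 44 + 34 + 38 + 47 + 39 + 0
= 235


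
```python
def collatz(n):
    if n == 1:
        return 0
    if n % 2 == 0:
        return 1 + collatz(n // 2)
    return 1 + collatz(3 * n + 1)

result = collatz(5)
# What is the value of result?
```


collatz(5)
5 is odd -> 3*5+1 = 16 -> collatz(16)
16 is even -> collatz(8)
8 is even -> collatz(4)
4 is even -> collatz(2)
2 is even -> collatz(1)
Reached 1 after 5 steps
= 5


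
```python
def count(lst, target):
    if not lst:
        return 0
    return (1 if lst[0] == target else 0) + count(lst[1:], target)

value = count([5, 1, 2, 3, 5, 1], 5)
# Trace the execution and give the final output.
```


count([5, 1, 2, 3, 5, 1], 5)
lst[0]=5 == 5: 1 + count([1, 2, 3, 5, 1], 5)
lst[0]=1 != 5: 0 + count([2, 3, 5, 1], 5)
lst[0]=2 != 5: 0 + count([3, 5, 1], 5)
lst[0]=3 != 5: 0 + count([5, 1], 5)
lst[0]=5 == 5: 1 + count([1], 5)
lst[0]=1 != 5: 0 + count([], 5)
= 2


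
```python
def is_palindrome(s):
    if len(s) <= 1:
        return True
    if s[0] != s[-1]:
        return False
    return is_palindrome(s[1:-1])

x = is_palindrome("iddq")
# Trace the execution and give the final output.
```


is_palindrome("iddq")
"iddq": s[0]='i' != s[-1]='q' -> False
= False


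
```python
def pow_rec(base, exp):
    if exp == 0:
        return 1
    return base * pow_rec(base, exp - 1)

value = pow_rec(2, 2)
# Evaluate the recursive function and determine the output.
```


pow_rec(2, 2)
= 2 * pow_rec(2, 1)
= 2 * 2 * pow_rec(2, 0)
= 2 * 2 * 1
= 4


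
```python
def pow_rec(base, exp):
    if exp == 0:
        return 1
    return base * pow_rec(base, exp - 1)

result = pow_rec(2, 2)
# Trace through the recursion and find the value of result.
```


pow_rec(2, 2)
= 2 * pow_rec(2, 1)
= 2 * 2 * pow_rec(2, 0)
= 2 * 2 * 1
= 4


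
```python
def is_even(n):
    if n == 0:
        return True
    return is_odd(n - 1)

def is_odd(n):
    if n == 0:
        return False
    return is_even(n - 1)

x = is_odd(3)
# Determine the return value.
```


is_odd(3)
= is_even(2)
= is_odd(1)
= is_even(0)
n == 0: return True
= True


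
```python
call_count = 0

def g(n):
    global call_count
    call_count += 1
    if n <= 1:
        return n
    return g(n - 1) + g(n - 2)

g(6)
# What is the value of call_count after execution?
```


g(6) calls g(5) and g(4); each non-base call branches into two more.
Let C(k) = total number of calls made by g(k), including the call to g(k) itself.
Base cases: C(0) = 1, C(1) = 1
Recurrence: C(k) = 1 + C(k-1) + C(k-2)
  C(2) = 1 + C(1) + C(0) = 1 + 1 + 1 = 3
  C(3) = 1 + C(2) + C(1) = 1 + 3 + 1 = 5
  C(4) = 1 + C(3) + C(2) = 1 + 5 + 3 = 9
  C(5) = 1 + C(4) + C(3) = 1 + 9 + 5 = 15
  C(6) = 1 + C(5) + C(4) = 1 + 15 + 9 = 25
Total calls = C(6) = 25


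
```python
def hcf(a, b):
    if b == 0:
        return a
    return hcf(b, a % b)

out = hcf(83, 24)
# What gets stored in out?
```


hcf(83, 24)
= hcf(24, 83 % 24) = hcf(24, 11)
= hcf(11, 24 % 11) = hcf(11, 2)
= hcf(2, 11 % 2) = hcf(2, 1)
= hcf(1, 2 % 1) = hcf(1, 0)
b == 0, return a = 1


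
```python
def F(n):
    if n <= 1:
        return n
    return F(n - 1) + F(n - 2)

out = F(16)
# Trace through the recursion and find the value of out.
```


F(16)
= F(15) + F(14)
= (F(14) + F(13)) + F(14)
Computing bottom-up: F(0)=0, F(1)=1, F(2)=1, F(3)=2, F(4)=3, F(5)=5, F(6)=8, F(7)=13, F(8)=21, F(9)=34, F(10)=55, F(11)=89, F(12)=144, F(13)=233, F(14)=377, F(15)=610, F(16)=987
= 987


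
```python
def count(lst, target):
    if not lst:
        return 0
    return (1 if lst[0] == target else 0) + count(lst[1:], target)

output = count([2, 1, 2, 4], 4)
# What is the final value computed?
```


count([2, 1, 2, 4], 4)
lst[0]=2 != 4: 0 + count([1, 2, 4], 4)
lst[0]=1 != 4: 0 + count([2, 4], 4)
lst[0]=2 != 4: 0 + count([4], 4)
lst[0]=4 == 4: 1 + count([], 4)
= 1


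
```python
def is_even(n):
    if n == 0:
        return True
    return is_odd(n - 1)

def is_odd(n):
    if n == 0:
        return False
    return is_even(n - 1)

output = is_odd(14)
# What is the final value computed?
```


is_odd(14)
= is_even(13)
= is_odd(12)
= is_even(11)
= is_odd(10)
= is_even(9)
= is_odd(8)
= is_even(7)
= is_odd(6)
= is_even(5)
= is_odd(4)
= is_even(3)
= is_odd(2)
= is_even(1)
= is_odd(0)
n == 0: return False
= False


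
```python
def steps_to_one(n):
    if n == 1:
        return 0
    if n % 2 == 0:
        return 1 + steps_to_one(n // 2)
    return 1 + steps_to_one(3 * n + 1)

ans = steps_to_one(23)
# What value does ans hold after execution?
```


steps_to_one(23)
23 is odd -> 3*23+1 = 70 -> steps_to_one(70)
70 is even -> steps_to_one(35)
35 is odd -> 3*35+1 = 106 -> steps_to_one(106)
106 is even -> steps_to_one(53)
53 is odd -> 3*53+1 = 160 -> steps_to_one(160)
160 is even -> steps_to_one(80)
80 is even -> steps_to_one(40)
40 is even -> steps_to_one(20)
20 is even -> steps_to_one(10)
10 is even -> steps_to_one(5)
5 is odd -> 3*5+1 = 16 -> steps_to_one(16)
16 is even -> steps_to_one(8)
8 is even -> steps_to_one(4)
4 is even -> steps_to_one(2)
2 is even -> steps_to_one(1)
Reached 1 after 15 steps
= 15


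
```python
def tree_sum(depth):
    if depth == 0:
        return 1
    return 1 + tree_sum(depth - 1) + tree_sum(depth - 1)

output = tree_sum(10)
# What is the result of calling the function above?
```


tree_sum(10)
= 1 + tree_sum(9) + tree_sum(9)
= 1 + 2 * tree_sum(9)
tree_sum(k) = 2^(k+1) - 1
tree_sum(0) = 1
tree_sum(1) = 3
tree_sum(2) = 7
tree_sum(3) = 15
tree_sum(4) = 31
tree_sum(10) = 2^11 - 1 = 2047


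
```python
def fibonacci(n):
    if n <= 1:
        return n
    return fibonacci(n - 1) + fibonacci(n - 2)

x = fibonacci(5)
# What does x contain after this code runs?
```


fibonacci(5)
= fibonacci(4) + fibonacci(3)
= (fibonacci(3) + fibonacci(2)) + fibonacci(3)
Computing bottom-up: fibonacci(0)=0, fibonacci(1)=1, fibonacci(2)=1, fibonacci(3)=2, fibonacci(4)=3, fibonacci(5)=5
= 5


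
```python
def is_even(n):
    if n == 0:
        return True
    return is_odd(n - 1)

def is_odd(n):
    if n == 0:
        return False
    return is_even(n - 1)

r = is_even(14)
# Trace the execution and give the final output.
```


is_even(14)
= is_odd(13)
= is_even(12)
= is_odd(11)
= is_even(10)
= is_odd(9)
= is_even(8)
= is_odd(7)
= is_even(6)
= is_odd(5)
= is_even(4)
= is_odd(3)
= is_even(2)
= is_odd(1)
= is_even(0)
n == 0: return True
= True


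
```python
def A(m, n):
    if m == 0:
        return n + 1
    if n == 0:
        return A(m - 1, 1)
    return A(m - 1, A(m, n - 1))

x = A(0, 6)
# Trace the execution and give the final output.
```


A(0, 6)
m == 0: return 6 + 1 = 7
= 7


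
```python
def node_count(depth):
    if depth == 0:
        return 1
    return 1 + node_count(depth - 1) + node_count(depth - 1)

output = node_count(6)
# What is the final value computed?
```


node_count(6)
= 1 + node_count(5) + node_count(5)
= 1 + 2 * node_count(5)
node_count(k) = 2^(k+1) - 1
node_count(0) = 1
node_count(1) = 3
node_count(2) = 7
node_count(3) = 15
node_count(4) = 31
node_count(6) = 2^7 - 1 = 127


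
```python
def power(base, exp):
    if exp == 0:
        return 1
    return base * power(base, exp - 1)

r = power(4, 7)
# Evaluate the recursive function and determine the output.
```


power(4, 7)
= 4 * power(4, 6)
= 4 * 4 * power(4, 5)
= 4 * 4 * 4 * power(4, 4)
= 4 * 4 * 4 * 4 * power(4, 3)
= 4 * 4 * 4 * 4 * 4 * power(4, 2)
= 4 * 4 * 4 * 4 * 4 * 4 * power(4, 1)
= 4 * 4 * 4 * 4 * 4 * 4 * 4 * power(4, 0)
= 4 * 4 * 4 * 4 * 4 * 4 * 4 * 1
= 16384


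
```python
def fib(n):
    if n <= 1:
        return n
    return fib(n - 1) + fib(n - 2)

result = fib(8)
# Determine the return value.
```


fib(8)
= fib(7) + fib(6)
= (fib(6) + fib(5)) + fib(6)
Computing bottom-up: fib(0)=0, fib(1)=1, fib(2)=1, fib(3)=2, fib(4)=3, fib(5)=5, fib(6)=8, fib(7)=13, fib(8)=21
= 21


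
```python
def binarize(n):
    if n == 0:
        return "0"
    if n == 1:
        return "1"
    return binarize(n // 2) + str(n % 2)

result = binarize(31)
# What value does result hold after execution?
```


binarize(31)
= binarize(15) + "1"
= binarize(7) + "1" + "1"
= binarize(3) + "1" + "1" + "1"
= binarize(1) + "1" + "1" + "1" + "1"
= "1" + "1" + "1" + "1" + "1"
= "11111"


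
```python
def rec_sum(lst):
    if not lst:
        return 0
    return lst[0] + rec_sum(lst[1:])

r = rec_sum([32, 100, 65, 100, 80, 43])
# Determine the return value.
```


rec_sum([32, 100, 65, 100, 80, 43])
= 32 + rec_sum([100, 65, 100, 80, 43])
= 32 + 100 + rec_sum([65, 100, 80, 43])
= 32 + 100 + 65 + rec_sum([100, 80, 43])
= 32 + 100 + 65 + 100 + rec_sum([80, 43])
= 32 + 100 + 65 + 100 + 80 + rec_sum([43])
= 32 + 100 + 65 + 100 + 80 + 43 + rec_sum([])
= 32 + 100 + 65 + 100 + 80 + 43 + 0
= 420


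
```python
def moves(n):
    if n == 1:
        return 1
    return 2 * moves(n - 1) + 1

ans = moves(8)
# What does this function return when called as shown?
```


moves(8)
= 2 * moves(7) + 1
= 2 * (2 * moves(6) + 1) + 1
= 2 * (2 * (2 * moves(5) + 1) + 1) + 1
= 2 * (2 * (2 * (2 * moves(4) + 1) + 1) + 1) + 1
= 2 * (2 * (2 * (2 * (2 * moves(3) + 1) + 1) + 1) + 1) + 1
= 2 * (2 * (2 * (2 * (2 * (2 * moves(2) + 1) + 1) + 1) + 1) + 1) + 1
= 2 * (2 * (2 * (2 * (2 * (2 * (2 * moves(1) + 1) + 1) + 1) + 1) + 1) + 1) + 1
Now compute bottom-up:
moves(1) = 1
moves(2) = 2 * 1 + 1 = 3
moves(3) = 2 * 3 + 1 = 7
moves(4) = 2 * 7 + 1 = 15
moves(5) = 2 * 15 + 1 = 31
moves(6) = 2 * 31 + 1 = 63
moves(7) = 2 * 63 + 1 = 127
moves(8) = 2 * 127 + 1 = 255
= 255


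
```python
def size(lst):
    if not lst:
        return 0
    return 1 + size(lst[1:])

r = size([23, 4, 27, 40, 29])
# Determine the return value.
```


size([23, 4, 27, 40, 29])
= 1 + size([4, 27, 40, 29])
= 1 + 1 + size([27, 40, 29])
= 1 + 1 + 1 + size([40, 29])
= 1 + 1 + 1 + 1 + size([29])
= 1 + 1 + 1 + 1 + 1 + size([])
= 1 + 1 + 1 + 1 + 1 + 0
= 5


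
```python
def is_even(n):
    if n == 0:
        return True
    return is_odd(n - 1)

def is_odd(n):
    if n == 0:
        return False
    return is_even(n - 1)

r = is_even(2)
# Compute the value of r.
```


is_even(2)
= is_odd(1)
= is_even(0)
n == 0: return True
= True


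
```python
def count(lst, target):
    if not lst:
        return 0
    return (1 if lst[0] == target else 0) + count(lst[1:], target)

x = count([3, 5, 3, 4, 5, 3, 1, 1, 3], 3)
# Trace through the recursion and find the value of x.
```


count([3, 5, 3, 4, 5, 3, 1, 1, 3], 3)
lst[0]=3 == 3: 1 + count([5, 3, 4, 5, 3, 1, 1, 3], 3)
lst[0]=5 != 3: 0 + count([3, 4, 5, 3, 1, 1, 3], 3)
lst[0]=3 == 3: 1 + count([4, 5, 3, 1, 1, 3], 3)
lst[0]=4 != 3: 0 + count([5, 3, 1, 1, 3], 3)
lst[0]=5 != 3: 0 + count([3, 1, 1, 3], 3)
lst[0]=3 == 3: 1 + count([1, 1, 3], 3)
lst[0]=1 != 3: 0 + count([1, 3], 3)
lst[0]=1 != 3: 0 + count([3], 3)
lst[0]=3 == 3: 1 + count([], 3)
= 4


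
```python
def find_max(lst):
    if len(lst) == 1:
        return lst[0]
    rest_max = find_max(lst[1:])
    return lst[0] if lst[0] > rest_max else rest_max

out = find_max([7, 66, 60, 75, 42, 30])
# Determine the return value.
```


find_max([7, 66, 60, 75, 42, 30])
= compare 7 with find_max([66, 60, 75, 42, 30])
= compare 66 with find_max([60, 75, 42, 30])
= compare 60 with find_max([75, 42, 30])
= compare 75 with find_max([42, 30])
= compare 42 with find_max([30])
Base: find_max([30]) = 30
compare 42 with 30: max = 42
compare 75 with 42: max = 75
compare 60 with 75: max = 75
compare 66 with 75: max = 75
compare 7 with 75: max = 75
= 75


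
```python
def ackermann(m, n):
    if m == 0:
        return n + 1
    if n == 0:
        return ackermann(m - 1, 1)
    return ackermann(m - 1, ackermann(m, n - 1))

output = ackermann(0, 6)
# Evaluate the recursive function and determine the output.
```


ackermann(0, 6)
m == 0: return 6 + 1 = 7
= 7


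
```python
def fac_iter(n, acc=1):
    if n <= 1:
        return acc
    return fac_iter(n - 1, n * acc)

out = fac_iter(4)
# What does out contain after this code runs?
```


fac_iter(4, 1)
= fac_iter(3, 4 * 1) = fac_iter(3, 4)
= fac_iter(2, 3 * 4) = fac_iter(2, 12)
= fac_iter(1, 2 * 12) = fac_iter(1, 24)
n <= 1, return acc = 24


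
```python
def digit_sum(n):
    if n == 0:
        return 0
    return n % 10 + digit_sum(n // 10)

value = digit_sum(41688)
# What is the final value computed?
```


digit_sum(41688)
= 8 + digit_sum(4168)
= 8 + 8 + digit_sum(416)
= 8 + 8 + 6 + digit_sum(41)
= 8 + 8 + 6 + 1 + digit_sum(4)
= 8 + 8 + 6 + 1 + 4 + digit_sum(0)
= 8 + 8 + 6 + 1 + 4 + 0
= 27


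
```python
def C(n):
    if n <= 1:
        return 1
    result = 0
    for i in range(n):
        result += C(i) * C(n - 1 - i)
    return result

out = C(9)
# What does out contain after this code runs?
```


C(9)
= sum of C(i) * C(9-1-i) for i in 0..8
First compute sub-values bottom-up:
  C(0) = 1, C(1) = 1
  C(2) = 1*1 + 1*1 = 2
  C(3) = 1*2 + 1*1 + 2*1 = 5
  C(4) = 1*5 + 1*2 + 2*1 + 5*1 = 14
  C(5) = 1*14 + 1*5 + 2*2 + 5*1 + 14*1 = 42
  C(6) = 1*42 + 1*14 + 2*5 + 5*2 + 14*1 + 42*1 = 132
  C(7) = 1*132 + 1*42 + 2*14 + 5*5 + 14*2 + 42*1 + 132*1 = 429
  C(8) = 1*429 + 1*132 + 2*42 + 5*14 + 14*5 + 42*2 + 132*1 + 429*1 = 1430
Now C(9):
  C(0)*C(8) = 1*1430 = 1430
  C(1)*C(7) = 1*429 = 429
  C(2)*C(6) = 2*132 = 264
  C(3)*C(5) = 5*42 = 210
  C(4)*C(4) = 14*14 = 196
  C(5)*C(3) = 42*5 = 210
  C(6)*C(2) = 132*2 = 264
  C(7)*C(1) = 429*1 = 429
  C(8)*C(0) = 1430*1 = 1430
= 1430 + 429 + 264 + 210 + 196 + 210 + 264 + 429 + 1430
= 4862


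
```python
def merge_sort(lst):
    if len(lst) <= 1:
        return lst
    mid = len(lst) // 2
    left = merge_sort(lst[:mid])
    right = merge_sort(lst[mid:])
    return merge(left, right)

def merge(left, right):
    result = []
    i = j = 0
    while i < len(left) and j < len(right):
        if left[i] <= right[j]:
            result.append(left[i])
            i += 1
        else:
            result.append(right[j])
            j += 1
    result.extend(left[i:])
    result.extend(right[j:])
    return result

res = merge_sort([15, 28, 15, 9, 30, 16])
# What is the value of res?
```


merge_sort([15, 28, 15, 9, 30, 16])
Split into [15, 28, 15] and [9, 30, 16]
Left sorted: [15, 15, 28]
Right sorted: [9, 16, 30]
Merge [15, 15, 28] and [9, 16, 30]
= [9, 15, 15, 16, 28, 30]


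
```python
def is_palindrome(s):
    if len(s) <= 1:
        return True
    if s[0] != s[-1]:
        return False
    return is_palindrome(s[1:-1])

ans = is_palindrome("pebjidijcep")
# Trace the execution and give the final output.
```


is_palindrome("pebjidijcep")
"pebjidijcep": s[0]='p' == s[-1]='p' -> is_palindrome("ebjidijce")
"ebjidijce": s[0]='e' == s[-1]='e' -> is_palindrome("bjidijc")
"bjidijc": s[0]='b' != s[-1]='c' -> False
= False


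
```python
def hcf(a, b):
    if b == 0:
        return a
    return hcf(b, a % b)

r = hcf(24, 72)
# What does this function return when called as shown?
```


hcf(24, 72)
= hcf(72, 24 % 72) = hcf(72, 24)
= hcf(24, 72 % 24) = hcf(24, 0)
b == 0, return a = 24


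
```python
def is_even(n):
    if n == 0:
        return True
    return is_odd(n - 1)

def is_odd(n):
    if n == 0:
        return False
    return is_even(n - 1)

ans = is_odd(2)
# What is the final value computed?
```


is_odd(2)
= is_even(1)
= is_odd(0)
n == 0: return False
= False


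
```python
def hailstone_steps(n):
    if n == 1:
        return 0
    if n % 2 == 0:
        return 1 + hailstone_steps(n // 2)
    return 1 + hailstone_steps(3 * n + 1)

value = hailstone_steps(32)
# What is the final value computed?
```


hailstone_steps(32)
32 is even -> hailstone_steps(16)
16 is even -> hailstone_steps(8)
8 is even -> hailstone_steps(4)
4 is even -> hailstone_steps(2)
2 is even -> hailstone_steps(1)
Reached 1 after 5 steps
= 5


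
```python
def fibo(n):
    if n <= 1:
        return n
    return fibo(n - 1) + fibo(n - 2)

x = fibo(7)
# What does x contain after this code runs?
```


fibo(7)
= fibo(6) + fibo(5)
= (fibo(5) + fibo(4)) + fibo(5)
Computing bottom-up: fibo(0)=0, fibo(1)=1, fibo(2)=1, fibo(3)=2, fibo(4)=3, fibo(5)=5, fibo(6)=8, fibo(7)=13
= 13


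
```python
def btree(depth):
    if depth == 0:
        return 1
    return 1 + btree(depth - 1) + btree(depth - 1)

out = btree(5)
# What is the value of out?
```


btree(5)
= 1 + btree(4) + btree(4)
= 1 + 2 * btree(4)
btree(k) = 2^(k+1) - 1
btree(0) = 1
btree(1) = 3
btree(2) = 7
btree(3) = 15
btree(4) = 31
btree(5) = 2^6 - 1 = 63


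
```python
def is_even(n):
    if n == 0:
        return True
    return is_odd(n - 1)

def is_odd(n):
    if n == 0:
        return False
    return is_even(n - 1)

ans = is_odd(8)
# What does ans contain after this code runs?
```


is_odd(8)
= is_even(7)
= is_odd(6)
= is_even(5)
= is_odd(4)
= is_even(3)
= is_odd(2)
= is_even(1)
= is_odd(0)
n == 0: return False
= False


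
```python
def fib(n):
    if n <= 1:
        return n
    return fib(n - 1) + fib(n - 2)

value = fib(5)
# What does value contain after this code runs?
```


fib(5)
= fib(4) + fib(3)
= (fib(3) + fib(2)) + fib(3)
Computing bottom-up: fib(0)=0, fib(1)=1, fib(2)=1, fib(3)=2, fib(4)=3, fib(5)=5
= 5


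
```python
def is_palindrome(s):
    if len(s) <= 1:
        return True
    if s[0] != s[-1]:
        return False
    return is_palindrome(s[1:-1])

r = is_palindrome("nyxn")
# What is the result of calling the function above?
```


is_palindrome("nyxn")
"nyxn": s[0]='n' == s[-1]='n' -> is_palindrome("yx")
"yx": s[0]='y' != s[-1]='x' -> False
= False


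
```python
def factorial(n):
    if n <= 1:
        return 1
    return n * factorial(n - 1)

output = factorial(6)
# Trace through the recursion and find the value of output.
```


factorial(6)
= 6 * factorial(5)
= 6 * 5 * factorial(4)
= 6 * 5 * 4 * factorial(3)
= 6 * 5 * 4 * 3 * factorial(2)
= 6 * 5 * 4 * 3 * 2 * factorial(1)
= 6 * 5 * 4 * 3 * 2 * 1
= 720


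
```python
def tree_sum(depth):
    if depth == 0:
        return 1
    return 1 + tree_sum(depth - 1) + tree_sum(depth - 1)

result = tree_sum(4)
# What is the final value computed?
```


tree_sum(4)
= 1 + tree_sum(3) + tree_sum(3)
= 1 + 2 * tree_sum(3)
tree_sum(k) = 2^(k+1) - 1
tree_sum(0) = 1
tree_sum(1) = 3
tree_sum(2) = 7
tree_sum(3) = 15
tree_sum(4) = 31
tree_sum(4) = 2^5 - 1 = 31


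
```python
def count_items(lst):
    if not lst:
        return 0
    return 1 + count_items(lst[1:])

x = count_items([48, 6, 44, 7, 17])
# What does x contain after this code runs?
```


count_items([48, 6, 44, 7, 17])
= 1 + count_items([6, 44, 7, 17])
= 1 + 1 + count_items([44, 7, 17])
= 1 + 1 + 1 + count_items([7, 17])
= 1 + 1 + 1 + 1 + count_items([17])
= 1 + 1 + 1 + 1 + 1 + count_items([])
= 1 + 1 + 1 + 1 + 1 + 0
= 5


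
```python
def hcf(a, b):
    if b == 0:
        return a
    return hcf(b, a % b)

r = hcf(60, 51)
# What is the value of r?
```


hcf(60, 51)
= hcf(51, 60 % 51) = hcf(51, 9)
= hcf(9, 51 % 9) = hcf(9, 6)
= hcf(6, 9 % 6) = hcf(6, 3)
= hcf(3, 6 % 3) = hcf(3, 0)
b == 0, return a = 3


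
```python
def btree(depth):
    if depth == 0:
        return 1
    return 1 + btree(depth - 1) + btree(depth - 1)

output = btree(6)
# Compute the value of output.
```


btree(6)
= 1 + btree(5) + btree(5)
= 1 + 2 * btree(5)
btree(k) = 2^(k+1) - 1
btree(0) = 1
btree(1) = 3
btree(2) = 7
btree(3) = 15
btree(4) = 31
btree(6) = 2^7 - 1 = 127


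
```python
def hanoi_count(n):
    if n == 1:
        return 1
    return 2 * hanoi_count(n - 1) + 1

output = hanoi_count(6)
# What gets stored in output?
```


hanoi_count(6)
= 2 * hanoi_count(5) + 1
= 2 * (2 * hanoi_count(4) + 1) + 1
= 2 * (2 * (2 * hanoi_count(3) + 1) + 1) + 1
= 2 * (2 * (2 * (2 * hanoi_count(2) + 1) + 1) + 1) + 1
= 2 * (2 * (2 * (2 * (2 * hanoi_count(1) + 1) + 1) + 1) + 1) + 1
Now compute bottom-up:
hanoi_count(1) = 1
hanoi_count(2) = 2 * 1 + 1 = 3
hanoi_count(3) = 2 * 3 + 1 = 7
hanoi_count(4) = 2 * 7 + 1 = 15
hanoi_count(5) = 2 * 15 + 1 = 31
hanoi_count(6) = 2 * 31 + 1 = 63
= 63


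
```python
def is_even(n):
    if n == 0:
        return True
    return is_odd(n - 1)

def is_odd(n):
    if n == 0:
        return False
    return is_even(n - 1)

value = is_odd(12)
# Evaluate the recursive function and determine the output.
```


is_odd(12)
= is_even(11)
= is_odd(10)
= is_even(9)
= is_odd(8)
= is_even(7)
= is_odd(6)
= is_even(5)
= is_odd(4)
= is_even(3)
= is_odd(2)
= is_even(1)
= is_odd(0)
n == 0: return False
= False


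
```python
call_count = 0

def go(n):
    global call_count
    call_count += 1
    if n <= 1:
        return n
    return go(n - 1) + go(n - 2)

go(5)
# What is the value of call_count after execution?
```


go(5) calls go(4) and go(3); each non-base call branches into two more.
Let C(k) = total number of calls made by go(k), including the call to go(k) itself.
Base cases: C(0) = 1, C(1) = 1
Recurrence: C(k) = 1 + C(k-1) + C(k-2)
  C(2) = 1 + C(1) + C(0) = 1 + 1 + 1 = 3
  C(3) = 1 + C(2) + C(1) = 1 + 3 + 1 = 5
  C(4) = 1 + C(3) + C(2) = 1 + 5 + 3 = 9
  C(5) = 1 + C(4) + C(3) = 1 + 9 + 5 = 15
Total calls = C(5) = 15


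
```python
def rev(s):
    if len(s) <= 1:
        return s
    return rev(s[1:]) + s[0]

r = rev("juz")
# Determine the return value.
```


rev("juz")
= rev("uz") + "j"
= rev("z") + "u" + "j"
= "z" + "u" + "j"
= "zuj"


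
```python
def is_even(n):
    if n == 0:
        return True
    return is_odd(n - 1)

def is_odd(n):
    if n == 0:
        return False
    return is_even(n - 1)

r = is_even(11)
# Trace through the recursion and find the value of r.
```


is_even(11)
= is_odd(10)
= is_even(9)
= is_odd(8)
= is_even(7)
= is_odd(6)
= is_even(5)
= is_odd(4)
= is_even(3)
= is_odd(2)
= is_even(1)
= is_odd(0)
n == 0: return False
= False


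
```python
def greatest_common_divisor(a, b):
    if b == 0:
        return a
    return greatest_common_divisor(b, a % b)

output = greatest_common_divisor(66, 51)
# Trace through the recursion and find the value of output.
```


greatest_common_divisor(66, 51)
= greatest_common_divisor(51, 66 % 51) = greatest_common_divisor(51, 15)
= greatest_common_divisor(15, 51 % 15) = greatest_common_divisor(15, 6)
= greatest_common_divisor(6, 15 % 6) = greatest_common_divisor(6, 3)
= greatest_common_divisor(3, 6 % 3) = greatest_common_divisor(3, 0)
b == 0, return a = 3


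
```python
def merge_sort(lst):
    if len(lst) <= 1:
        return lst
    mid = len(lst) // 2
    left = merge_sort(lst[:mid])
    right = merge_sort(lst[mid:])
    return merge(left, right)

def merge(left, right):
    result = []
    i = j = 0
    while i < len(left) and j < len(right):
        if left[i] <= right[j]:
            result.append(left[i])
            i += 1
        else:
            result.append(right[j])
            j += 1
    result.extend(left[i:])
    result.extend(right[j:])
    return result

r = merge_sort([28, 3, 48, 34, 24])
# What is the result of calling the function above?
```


merge_sort([28, 3, 48, 34, 24])
Split into [28, 3] and [48, 34, 24]
Left sorted: [3, 28]
Right sorted: [24, 34, 48]
Merge [3, 28] and [24, 34, 48]
= [3, 24, 28, 34, 48]


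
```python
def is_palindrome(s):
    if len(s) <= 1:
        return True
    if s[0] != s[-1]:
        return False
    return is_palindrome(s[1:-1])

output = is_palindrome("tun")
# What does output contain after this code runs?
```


is_palindrome("tun")
"tun": s[0]='t' != s[-1]='n' -> False
= False


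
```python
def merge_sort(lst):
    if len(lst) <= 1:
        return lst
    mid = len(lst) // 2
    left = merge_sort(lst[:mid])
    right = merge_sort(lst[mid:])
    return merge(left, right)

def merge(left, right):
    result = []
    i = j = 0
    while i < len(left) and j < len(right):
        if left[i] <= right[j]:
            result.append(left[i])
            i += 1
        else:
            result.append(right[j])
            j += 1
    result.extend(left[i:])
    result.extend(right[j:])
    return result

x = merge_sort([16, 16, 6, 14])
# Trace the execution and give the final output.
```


merge_sort([16, 16, 6, 14])
Split into [16, 16] and [6, 14]
Left sorted: [16, 16]
Right sorted: [6, 14]
Merge [16, 16] and [6, 14]
= [6, 14, 16, 16]


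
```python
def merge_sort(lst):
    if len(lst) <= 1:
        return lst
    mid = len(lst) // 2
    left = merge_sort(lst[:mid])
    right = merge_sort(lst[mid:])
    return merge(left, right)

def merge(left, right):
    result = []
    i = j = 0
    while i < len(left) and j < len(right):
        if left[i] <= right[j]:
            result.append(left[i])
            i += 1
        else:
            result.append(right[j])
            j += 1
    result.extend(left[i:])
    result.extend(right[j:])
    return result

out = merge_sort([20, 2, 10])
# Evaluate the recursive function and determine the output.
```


merge_sort([20, 2, 10])
Split into [20] and [2, 10]
Left sorted: [20]
Right sorted: [2, 10]
Merge [20] and [2, 10]
= [2, 10, 20]


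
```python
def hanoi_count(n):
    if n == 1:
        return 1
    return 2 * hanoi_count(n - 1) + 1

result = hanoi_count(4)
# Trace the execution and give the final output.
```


hanoi_count(4)
= 2 * hanoi_count(3) + 1
= 2 * (2 * hanoi_count(2) + 1) + 1
= 2 * (2 * (2 * hanoi_count(1) + 1) + 1) + 1
Now compute bottom-up:
hanoi_count(1) = 1
hanoi_count(2) = 2 * 1 + 1 = 3
hanoi_count(3) = 2 * 3 + 1 = 7
hanoi_count(4) = 2 * 7 + 1 = 15
= 15


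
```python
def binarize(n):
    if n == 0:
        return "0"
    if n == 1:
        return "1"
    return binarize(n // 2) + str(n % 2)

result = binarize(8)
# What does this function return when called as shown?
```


binarize(8)
= binarize(4) + "0"
= binarize(2) + "0" + "0"
= binarize(1) + "0" + "0" + "0"
= "1" + "0" + "0" + "0"
= "1000"


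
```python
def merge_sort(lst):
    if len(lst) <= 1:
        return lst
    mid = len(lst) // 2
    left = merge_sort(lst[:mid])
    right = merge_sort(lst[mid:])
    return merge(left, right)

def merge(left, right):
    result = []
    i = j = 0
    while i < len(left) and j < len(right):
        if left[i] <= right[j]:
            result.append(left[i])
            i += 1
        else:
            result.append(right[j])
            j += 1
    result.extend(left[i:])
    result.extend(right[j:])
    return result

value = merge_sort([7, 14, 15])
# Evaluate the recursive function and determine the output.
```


merge_sort([7, 14, 15])
Split into [7] and [14, 15]
Left sorted: [7]
Right sorted: [14, 15]
Merge [7] and [14, 15]
= [7, 14, 15]


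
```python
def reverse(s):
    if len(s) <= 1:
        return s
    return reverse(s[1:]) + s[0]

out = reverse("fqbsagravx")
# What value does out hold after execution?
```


reverse("fqbsagravx")
= reverse("qbsagravx") + "f"
= reverse("bsagravx") + "q" + "f"
= reverse("sagravx") + "b" + "q" + "f"
= reverse("agravx") + "s" + "b" + "q" + "f"
= reverse("gravx") + "a" + "s" + "b" + "q" + "f"
= reverse("ravx") + "g" + "a" + "s" + "b" + "q" + "f"
= reverse("avx") + "r" + "g" + "a" + "s" + "b" + "q" + "f"
= reverse("vx") + "a" + "r" + "g" + "a" + "s" + "b" + "q" + "f"
= reverse("x") + "v" + "a" + "r" + "g" + "a" + "s" + "b" + "q" + "f"
= "x" + "v" + "a" + "r" + "g" + "a" + "s" + "b" + "q" + "f"
= "xvargasbqf"


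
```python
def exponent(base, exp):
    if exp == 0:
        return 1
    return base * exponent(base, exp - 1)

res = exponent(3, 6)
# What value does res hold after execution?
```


exponent(3, 6)
= 3 * exponent(3, 5)
= 3 * 3 * exponent(3, 4)
= 3 * 3 * 3 * exponent(3, 3)
= 3 * 3 * 3 * 3 * exponent(3, 2)
= 3 * 3 * 3 * 3 * 3 * exponent(3, 1)
= 3 * 3 * 3 * 3 * 3 * 3 * exponent(3, 0)
= 3 * 3 * 3 * 3 * 3 * 3 * 1
= 729


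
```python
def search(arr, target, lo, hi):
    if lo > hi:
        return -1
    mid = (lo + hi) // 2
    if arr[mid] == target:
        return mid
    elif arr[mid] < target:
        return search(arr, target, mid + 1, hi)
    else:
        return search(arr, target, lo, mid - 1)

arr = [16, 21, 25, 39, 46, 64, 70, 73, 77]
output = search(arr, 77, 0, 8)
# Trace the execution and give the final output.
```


search(arr, 77, 0, 8)
lo=0, hi=8, mid=4, arr[mid]=46
46 < 77, search right half
lo=5, hi=8, mid=6, arr[mid]=70
70 < 77, search right half
lo=7, hi=8, mid=7, arr[mid]=73
73 < 77, search right half
lo=8, hi=8, mid=8, arr[mid]=77
arr[8] == 77, found at index 8
= 8


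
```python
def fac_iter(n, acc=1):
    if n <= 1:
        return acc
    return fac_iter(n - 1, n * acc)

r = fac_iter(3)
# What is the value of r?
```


fac_iter(3, 1)
= fac_iter(2, 3 * 1) = fac_iter(2, 3)
= fac_iter(1, 2 * 3) = fac_iter(1, 6)
n <= 1, return acc = 6


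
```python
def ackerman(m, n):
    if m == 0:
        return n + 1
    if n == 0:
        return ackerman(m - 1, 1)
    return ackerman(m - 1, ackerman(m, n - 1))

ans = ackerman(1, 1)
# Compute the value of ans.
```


ackerman(1, 1)
= ackerman(0, ackerman(1, 0))
First compute ackerman(1, 0) = 2
= ackerman(0, 2)
= 3


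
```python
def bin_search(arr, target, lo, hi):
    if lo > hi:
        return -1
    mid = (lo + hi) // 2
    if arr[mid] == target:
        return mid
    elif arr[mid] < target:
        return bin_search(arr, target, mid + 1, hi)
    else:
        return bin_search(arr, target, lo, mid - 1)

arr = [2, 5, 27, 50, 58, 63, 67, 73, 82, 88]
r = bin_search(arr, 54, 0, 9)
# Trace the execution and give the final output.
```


bin_search(arr, 54, 0, 9)
lo=0, hi=9, mid=4, arr[mid]=58
58 > 54, search left half
lo=0, hi=3, mid=1, arr[mid]=5
5 < 54, search right half
lo=2, hi=3, mid=2, arr[mid]=27
27 < 54, search right half
lo=3, hi=3, mid=3, arr[mid]=50
50 < 54, search right half
lo > hi, target not found, return -1
= -1


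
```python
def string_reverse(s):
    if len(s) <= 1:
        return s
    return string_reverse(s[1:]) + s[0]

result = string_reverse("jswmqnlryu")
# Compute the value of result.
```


string_reverse("jswmqnlryu")
= string_reverse("swmqnlryu") + "j"
= string_reverse("wmqnlryu") + "s" + "j"
= string_reverse("mqnlryu") + "w" + "s" + "j"
= string_reverse("qnlryu") + "m" + "w" + "s" + "j"
= string_reverse("nlryu") + "q" + "m" + "w" + "s" + "j"
= string_reverse("lryu") + "n" + "q" + "m" + "w" + "s" + "j"
= string_reverse("ryu") + "l" + "n" + "q" + "m" + "w" + "s" + "j"
= string_reverse("yu") + "r" + "l" + "n" + "q" + "m" + "w" + "s" + "j"
= string_reverse("u") + "y" + "r" + "l" + "n" + "q" + "m" + "w" + "s" + "j"
= "u" + "y" + "r" + "l" + "n" + "q" + "m" + "w" + "s" + "j"
= "uyrlnqmwsj"


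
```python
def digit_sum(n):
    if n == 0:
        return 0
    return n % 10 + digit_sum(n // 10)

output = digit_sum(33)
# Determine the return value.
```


digit_sum(33)
= 3 + digit_sum(3)
= 3 + 3 + digit_sum(0)
= 3 + 3 + 0
= 6
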